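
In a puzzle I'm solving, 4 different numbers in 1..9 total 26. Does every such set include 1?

Counterexample: {2,7,8,9} sums to 26 without using 1.

No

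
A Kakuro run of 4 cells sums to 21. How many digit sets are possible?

4 distinct digits from 1–9 sum between 10 and 30.

11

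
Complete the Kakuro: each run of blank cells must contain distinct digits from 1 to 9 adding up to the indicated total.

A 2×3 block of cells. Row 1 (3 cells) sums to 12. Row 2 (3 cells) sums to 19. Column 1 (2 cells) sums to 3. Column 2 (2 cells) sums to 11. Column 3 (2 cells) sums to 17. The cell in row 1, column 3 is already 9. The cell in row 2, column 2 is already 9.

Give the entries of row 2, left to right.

2 9 8

3 in 2 cells must be {1,2}; 17 in 2 cells must be {8,9}.
(1,2) = 11 − 9 = 2 completes the 11 down.
(2,1) = 2: the only remaining digit allowed by both the 19 across and the 3 down.
(2,3) = 19 − 11 = 8 completes the 19 across.
(1,1) = 12 − 11 = 1 completes the 12 across.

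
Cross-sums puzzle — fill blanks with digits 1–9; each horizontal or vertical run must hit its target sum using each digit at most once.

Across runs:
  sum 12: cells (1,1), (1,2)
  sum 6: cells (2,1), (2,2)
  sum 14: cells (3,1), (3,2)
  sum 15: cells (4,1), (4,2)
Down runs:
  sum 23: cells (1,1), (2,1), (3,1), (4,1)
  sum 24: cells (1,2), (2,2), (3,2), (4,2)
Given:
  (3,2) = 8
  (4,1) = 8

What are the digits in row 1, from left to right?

7 5

(3,1) = 14 − 8 = 6 completes the 14 across.
(4,2) = 15 − 8 = 7 completes the 15 across.
No cell is forced outright now. (2,2) can only be 4 or 5 (the digits allowed by both its 6 across and its 24 down). If (2,2) = 5: that forces (1,2) = 4, after which (2,1) would have to be in {1} for the 6 across but in {2,4,5,7} for the 23 down — contradiction. So (2,2) = 4.
(1,2) = 24 − 19 = 5 completes the 24 down.
(2,1) = 6 − 4 = 2 completes the 6 across.
(1,1) = 12 − 5 = 7 completes the 12 across.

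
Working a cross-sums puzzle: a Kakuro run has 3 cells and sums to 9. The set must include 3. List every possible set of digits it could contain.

3 distinct digits from 1–9 sum between 6 and 24.
Keeping only sets containing 3.

{1,3,5}; {2,3,4}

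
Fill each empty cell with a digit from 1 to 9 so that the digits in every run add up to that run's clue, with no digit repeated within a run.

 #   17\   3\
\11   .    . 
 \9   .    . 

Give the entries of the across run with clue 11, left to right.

17 in 2 cells must be {8,9}; 3 in 2 cells must be {1,2}.
The 11 across and the 3 down share only 2, so R1C2 = 2.
The 9 across and the 17 down share only 8, so R2C1 = 8.
R2C2 = 9 − 8 = 1 completes the 9 across.
R1C1 = 11 − 2 = 9 completes the 11 across.

9 2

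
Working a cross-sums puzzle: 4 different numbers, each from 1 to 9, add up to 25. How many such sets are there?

4 distinct digits from 1–9 sum between 10 and 30.
Enumerating: {1,7,8,9}, {2,6,8,9}, {3,5,8,9}, {3,6,7,9}, {4,5,7,9}, {4,6,7,8}.

6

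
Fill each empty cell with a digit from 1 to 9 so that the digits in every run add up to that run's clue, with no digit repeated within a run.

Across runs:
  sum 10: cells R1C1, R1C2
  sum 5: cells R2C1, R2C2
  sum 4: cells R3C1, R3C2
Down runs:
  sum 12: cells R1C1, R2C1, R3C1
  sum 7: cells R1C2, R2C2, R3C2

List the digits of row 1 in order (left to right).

4 in 2 cells must be {1,3}; 7 in 3 cells must be {1,2,4}.
The 4 across and the 7 down share only 1, so R3C2 = 1.
R3C1 = 4 − 1 = 3 completes the 4 across.
Nothing is forced directly, so branch on R1C2, whose candidates are 2 or 4. If R1C2 = 4: then R1C1 would have to be in {6} for the 10 across but in {1,2,4,5,7,8} for the 12 down — contradiction. So R1C2 = 2.
R1C1 = 10 − 2 = 8 completes the 10 across.
R2C1 = 12 − 11 = 1 completes the 12 down.
R2C2 = 5 − 1 = 4 completes the 5 across.

8, 2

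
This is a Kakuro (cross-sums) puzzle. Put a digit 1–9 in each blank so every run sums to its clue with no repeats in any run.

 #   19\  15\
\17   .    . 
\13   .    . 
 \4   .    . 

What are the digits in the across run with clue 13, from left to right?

17 in 2 cells must be {8,9}; 4 in 2 cells must be {1,3}.
The 4 across and the 19 down share only 3, so R3C1 = 3.
R3C2 = 4 − 3 = 1 completes the 4 across.
Given what's placed, R1C1 must be 9 to fit the 17 across and 19 down.
R1C2 = 17 − 9 = 8 completes the 17 across.
R2C1 = 19 − 12 = 7 completes the 19 down.
R2C2 = 13 − 7 = 6 completes the 13 across.

7 6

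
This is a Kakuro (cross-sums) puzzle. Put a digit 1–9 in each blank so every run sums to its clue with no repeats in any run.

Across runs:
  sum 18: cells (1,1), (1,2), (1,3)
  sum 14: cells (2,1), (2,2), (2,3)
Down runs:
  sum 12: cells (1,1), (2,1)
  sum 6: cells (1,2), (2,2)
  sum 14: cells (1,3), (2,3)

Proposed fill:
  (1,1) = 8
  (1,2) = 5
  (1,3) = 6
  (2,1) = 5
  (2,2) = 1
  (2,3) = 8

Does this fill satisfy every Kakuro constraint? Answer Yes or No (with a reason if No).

No — the across run (1,1)–(1,3) sums to 19, not 18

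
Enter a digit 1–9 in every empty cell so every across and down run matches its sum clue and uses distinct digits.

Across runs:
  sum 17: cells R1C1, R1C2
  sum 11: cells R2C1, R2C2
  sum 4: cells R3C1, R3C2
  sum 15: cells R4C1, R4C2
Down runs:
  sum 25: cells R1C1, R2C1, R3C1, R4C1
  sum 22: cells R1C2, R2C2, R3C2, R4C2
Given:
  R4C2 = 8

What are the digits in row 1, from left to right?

17 in 2 cells must be {8,9}; 4 in 2 cells must be {1,3}.
R1C2 = 9: the only remaining digit allowed by both the 17 across and the 22 down.
R4C1 = 15 − 8 = 7 completes the 15 across.
R1C1 = 17 − 9 = 8 completes the 17 across.
Given what's placed, R3C1 must be 1 to fit the 4 across and 25 down.
R3C2 = 4 − 1 = 3 completes the 4 across.
R2C1 = 25 − 16 = 9 completes the 25 down.
R2C2 = 11 − 9 = 2 completes the 11 across.

8, 9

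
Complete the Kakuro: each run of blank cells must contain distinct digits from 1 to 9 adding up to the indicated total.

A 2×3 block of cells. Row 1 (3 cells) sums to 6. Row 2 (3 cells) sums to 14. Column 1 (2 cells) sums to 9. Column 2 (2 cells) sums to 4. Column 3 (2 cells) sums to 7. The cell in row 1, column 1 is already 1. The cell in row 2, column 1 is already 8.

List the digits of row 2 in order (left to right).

8, 1, 5

6 in 3 cells must be {1,2,3}; 4 in 2 cells must be {1,3}.
(1,2) = 3: the only remaining digit allowed by both the 6 across and the 4 down.
(1,3) = 6 − 4 = 2 completes the 6 across.
(2,2) = 4 − 3 = 1 completes the 4 down.
(2,3) = 14 − 9 = 5 completes the 14 across.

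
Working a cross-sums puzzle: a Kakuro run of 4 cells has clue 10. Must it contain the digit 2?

Yes

The only way to make 10 from 4 distinct digits is {1,2,3,4}, which contains 2.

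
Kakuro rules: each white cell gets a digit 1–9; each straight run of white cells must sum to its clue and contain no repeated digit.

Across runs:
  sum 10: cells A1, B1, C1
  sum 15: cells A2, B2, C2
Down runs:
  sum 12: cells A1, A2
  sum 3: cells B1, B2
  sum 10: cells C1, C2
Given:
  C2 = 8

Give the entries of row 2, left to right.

5 2 8

3 in 2 cells must be {1,2}.
C1 = 10 − 8 = 2 completes the 10 down.
B1 = 1: the only remaining digit allowed by both the 10 across and the 3 down.
B2 = 3 − 1 = 2 completes the 3 down.
A1 = 10 − 3 = 7 completes the 10 across.
A2 = 15 − 10 = 5 completes the 15 across.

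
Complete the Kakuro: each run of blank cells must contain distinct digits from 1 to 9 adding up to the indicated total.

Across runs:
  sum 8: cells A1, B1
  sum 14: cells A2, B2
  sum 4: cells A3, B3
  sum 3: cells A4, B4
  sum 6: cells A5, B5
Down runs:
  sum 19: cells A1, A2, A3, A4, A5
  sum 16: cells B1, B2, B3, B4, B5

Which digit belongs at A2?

8

4 in 2 cells must be {1,3}; 3 in 2 cells must be {1,2}; 16 in 5 cells must be {1,2,3,4,6}.
Only 6 fits B2 under both its across sum 14 and down sum 16.
A2 = 14 − 6 = 8 completes the 14 across.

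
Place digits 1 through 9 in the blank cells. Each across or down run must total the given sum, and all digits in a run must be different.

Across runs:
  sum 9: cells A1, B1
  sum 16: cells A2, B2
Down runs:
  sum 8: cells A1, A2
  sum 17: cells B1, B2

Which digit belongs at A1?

16 in 2 cells must be {7,9}; 17 in 2 cells must be {8,9}.
The 9 across and the 17 down share only 8, so B1 = 8.
The 16 across and the 8 down share only 7, so A2 = 7.
B2 = 16 − 7 = 9 completes the 16 across.
A1 = 9 − 8 = 1 completes the 9 across.

1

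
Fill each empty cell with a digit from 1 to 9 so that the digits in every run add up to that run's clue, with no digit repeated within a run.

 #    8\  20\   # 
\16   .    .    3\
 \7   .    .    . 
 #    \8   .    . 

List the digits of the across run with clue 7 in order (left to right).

1 4 2

16 in 2 cells must be {7,9}; 7 in 3 cells must be {1,2,4}; 3 in 2 cells must be {1,2}.
The 16 across and the 8 down share only 7, so R1C1 = 7.
R1C2 = 16 − 7 = 9 completes the 16 across.
R2C1 = 8 − 7 = 1 completes the 8 down.
R2C2 = 4: the only remaining digit allowed by both the 7 across and the 20 down.
R2C3 = 7 − 5 = 2 completes the 7 across.
R3C2 = 20 − 13 = 7 completes the 20 down.
R3C3 = 8 − 7 = 1 completes the 8 across.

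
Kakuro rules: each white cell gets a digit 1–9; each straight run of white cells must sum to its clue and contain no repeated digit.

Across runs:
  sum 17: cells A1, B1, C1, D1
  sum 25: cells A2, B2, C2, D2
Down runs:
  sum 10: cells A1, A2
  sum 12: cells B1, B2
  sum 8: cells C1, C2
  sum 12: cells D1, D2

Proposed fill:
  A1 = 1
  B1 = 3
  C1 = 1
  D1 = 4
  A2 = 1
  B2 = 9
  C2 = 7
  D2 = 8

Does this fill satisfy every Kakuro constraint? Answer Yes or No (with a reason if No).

No — the across run A1–D1 sums to 9, not 17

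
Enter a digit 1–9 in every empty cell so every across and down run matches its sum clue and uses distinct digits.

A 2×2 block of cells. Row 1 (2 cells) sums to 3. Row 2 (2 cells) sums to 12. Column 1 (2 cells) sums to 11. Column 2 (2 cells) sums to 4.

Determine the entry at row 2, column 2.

3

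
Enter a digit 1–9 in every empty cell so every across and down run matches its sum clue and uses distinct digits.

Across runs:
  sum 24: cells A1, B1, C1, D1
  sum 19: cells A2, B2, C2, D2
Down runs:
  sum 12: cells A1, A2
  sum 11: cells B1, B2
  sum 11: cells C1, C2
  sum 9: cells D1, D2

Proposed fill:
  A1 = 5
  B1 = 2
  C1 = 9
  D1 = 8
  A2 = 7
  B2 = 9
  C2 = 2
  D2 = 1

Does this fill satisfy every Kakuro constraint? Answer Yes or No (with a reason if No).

Yes

Across: 5+2+9+8=24; 7+9+2+1=19. Down: 5+7=12; 2+9=11; 9+2=11; 8+1=9. No digit repeats within any run.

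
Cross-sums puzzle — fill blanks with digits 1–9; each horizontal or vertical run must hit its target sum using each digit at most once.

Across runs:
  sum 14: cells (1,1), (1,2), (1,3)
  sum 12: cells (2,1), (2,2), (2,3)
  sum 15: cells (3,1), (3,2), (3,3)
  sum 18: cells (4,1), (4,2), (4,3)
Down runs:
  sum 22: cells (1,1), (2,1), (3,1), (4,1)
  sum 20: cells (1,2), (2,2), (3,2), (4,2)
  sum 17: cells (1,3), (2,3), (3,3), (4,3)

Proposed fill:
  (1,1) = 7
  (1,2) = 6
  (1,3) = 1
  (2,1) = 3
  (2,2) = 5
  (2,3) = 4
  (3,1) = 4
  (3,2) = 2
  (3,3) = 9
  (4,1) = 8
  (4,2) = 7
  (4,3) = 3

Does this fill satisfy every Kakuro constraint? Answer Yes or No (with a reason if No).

Yes

Across: 7+6+1=14; 3+5+4=12; 4+2+9=15; 8+7+3=18. Down: 7+3+4+8=22; 6+5+2+7=20; 1+4+9+3=17. No digit repeats within any run.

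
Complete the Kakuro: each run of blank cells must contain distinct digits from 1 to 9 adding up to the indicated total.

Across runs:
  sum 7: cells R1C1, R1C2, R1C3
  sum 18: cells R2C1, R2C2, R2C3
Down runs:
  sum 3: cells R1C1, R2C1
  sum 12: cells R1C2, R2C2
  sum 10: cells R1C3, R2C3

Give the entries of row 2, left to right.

1, 8, 9

7 in 3 cells must be {1,2,4}; 3 in 2 cells must be {1,2}.
The 7 across and the 12 down share only 4, so R1C2 = 4.
R2C2 = 12 − 4 = 8 completes the 12 down.
Given what's placed, R2C1 must be 1 to fit the 18 across and 3 down.
R2C3 = 18 − 9 = 9 completes the 18 across.
R1C1 = 3 − 1 = 2 completes the 3 down.
R1C3 = 7 − 6 = 1 completes the 7 across.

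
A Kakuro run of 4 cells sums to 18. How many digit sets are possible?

4 distinct digits from 1–9 sum between 10 and 30.

11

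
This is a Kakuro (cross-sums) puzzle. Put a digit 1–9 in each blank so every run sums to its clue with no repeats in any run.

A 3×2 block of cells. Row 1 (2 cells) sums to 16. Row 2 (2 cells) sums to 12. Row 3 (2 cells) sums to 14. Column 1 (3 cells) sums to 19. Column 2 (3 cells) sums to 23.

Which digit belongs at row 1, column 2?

16 in 2 cells must be {7,9}; 23 in 3 cells must be {6,8,9}.
The 16 across and the 23 down share only 9, so (1,2) = 9.
Given what's placed, (2,2) must be 8 to fit the 12 across and 23 down.
(3,2) = 23 − 17 = 6 completes the 23 down.
(1,1) = 16 − 9 = 7 completes the 16 across.
(2,1) = 12 − 8 = 4 completes the 12 across.
(3,1) = 14 − 6 = 8 completes the 14 across.

9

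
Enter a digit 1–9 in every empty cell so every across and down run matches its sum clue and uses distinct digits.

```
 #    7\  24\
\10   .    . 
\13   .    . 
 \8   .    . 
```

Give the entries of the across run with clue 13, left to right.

4 9

7 in 3 cells must be {1,2,4}; 24 in 3 cells must be {7,8,9}.
The 13 across and the 7 down share only 4, so R2C1 = 4.
R2C2 = 13 − 4 = 9 completes the 13 across.
Given what's placed, R3C2 must be 7 to fit the 8 across and 24 down.
R1C2 = 24 − 16 = 8 completes the 24 down.
R3C1 = 8 − 7 = 1 completes the 8 across.
R1C1 = 10 − 8 = 2 completes the 10 across.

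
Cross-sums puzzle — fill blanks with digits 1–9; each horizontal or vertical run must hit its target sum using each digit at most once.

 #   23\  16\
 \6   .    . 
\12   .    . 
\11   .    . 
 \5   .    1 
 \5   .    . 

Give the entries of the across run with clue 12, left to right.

9 3

16 in 5 cells must be {1,2,3,4,6}.
R4C1 = 5 − 1 = 4 completes the 5 across.
No cell is forced outright now. R1C2 can only be 2 or 4 (the digits allowed by both its 6 across and its 16 down). If R1C2 = 2: then R1C1 would have to be in {4} for the 6 across but in {1,2,3,5,6,7,8,9} for the 23 down — contradiction. So R1C2 = 4.
R1C1 = 6 − 4 = 2 completes the 6 across.
R2C2 = 3: the only remaining digit allowed by both the 12 across and the 16 down.
Given what's placed, R5C2 must be 2 to fit the 5 across and 16 down.
R2C1 = 12 − 3 = 9 completes the 12 across.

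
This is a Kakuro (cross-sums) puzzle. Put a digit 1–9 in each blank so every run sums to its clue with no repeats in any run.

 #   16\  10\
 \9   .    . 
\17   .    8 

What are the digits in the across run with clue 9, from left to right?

7 2

17 in 2 cells must be {8,9}; 16 in 2 cells must be {7,9}.
The 9 across and the 16 down share only 7, so R1C1 = 7.
R1C2 = 9 − 7 = 2 completes the 9 across.
R2C1 = 17 − 8 = 9 completes the 17 across.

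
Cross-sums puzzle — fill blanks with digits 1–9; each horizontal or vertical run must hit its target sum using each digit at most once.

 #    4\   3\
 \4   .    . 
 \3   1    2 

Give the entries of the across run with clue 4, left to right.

3, 1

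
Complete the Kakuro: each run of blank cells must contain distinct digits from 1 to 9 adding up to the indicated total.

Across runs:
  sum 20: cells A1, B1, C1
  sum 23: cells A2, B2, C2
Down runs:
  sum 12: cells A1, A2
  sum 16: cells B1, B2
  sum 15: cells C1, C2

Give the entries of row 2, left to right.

8 9 6

23 in 3 cells must be {6,8,9}; 16 in 2 cells must be {7,9}.
The 23 across and the 16 down share only 9, so B2 = 9.
B1 = 16 − 9 = 7 completes the 16 down.
Given what's placed, A2 must be 8 to fit the 23 across and 12 down.
C2 = 23 − 17 = 6 completes the 23 across.
A1 = 12 − 8 = 4 completes the 12 down.
C1 = 20 − 11 = 9 completes the 20 across.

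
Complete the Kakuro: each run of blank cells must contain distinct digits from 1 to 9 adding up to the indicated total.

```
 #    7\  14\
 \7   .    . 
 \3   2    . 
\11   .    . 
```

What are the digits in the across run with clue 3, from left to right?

3 in 2 cells must be {1,2}; 7 in 3 cells must be {1,2,4}.
R2C2 = 3 − 2 = 1 completes the 3 across.
R3C1 = 4: the only remaining digit allowed by both the 11 across and the 7 down.
R3C2 = 11 − 4 = 7 completes the 11 across.
R1C1 = 7 − 6 = 1 completes the 7 down.
R1C2 = 7 − 1 = 6 completes the 7 across.

2 1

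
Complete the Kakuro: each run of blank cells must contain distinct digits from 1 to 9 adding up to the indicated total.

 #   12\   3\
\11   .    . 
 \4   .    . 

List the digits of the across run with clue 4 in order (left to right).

3 1

4 in 2 cells must be {1,3}; 3 in 2 cells must be {1,2}.
The 11 across and the 3 down share only 2, so R1C2 = 2.
The 4 across and the 12 down share only 3, so R2C1 = 3.
R2C2 = 4 − 3 = 1 completes the 4 across.
R1C1 = 11 − 2 = 9 completes the 11 across.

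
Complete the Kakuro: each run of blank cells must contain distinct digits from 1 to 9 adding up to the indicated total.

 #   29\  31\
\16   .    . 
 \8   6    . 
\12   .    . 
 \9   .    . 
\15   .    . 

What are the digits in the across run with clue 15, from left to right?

7 8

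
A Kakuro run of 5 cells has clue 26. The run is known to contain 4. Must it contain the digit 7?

No

Counterexample: {2,3,4,8,9} sums to 26 under that restriction without using 7.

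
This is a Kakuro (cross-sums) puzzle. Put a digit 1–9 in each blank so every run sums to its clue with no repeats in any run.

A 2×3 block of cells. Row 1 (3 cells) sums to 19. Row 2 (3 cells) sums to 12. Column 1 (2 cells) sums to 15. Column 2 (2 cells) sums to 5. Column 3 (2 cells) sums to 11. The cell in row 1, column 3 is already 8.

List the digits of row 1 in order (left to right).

(2,3) = 11 − 8 = 3 completes the 11 down.
Nothing is forced directly, so branch on (2,1), whose candidates are 7 or 8. If (2,1) = 7: then (1,1) would have to be in {2,4,5,6,7,9} for the 19 across but in {8} for the 15 down — contradiction. So (2,1) = 8.
(1,1) = 15 − 8 = 7 completes the 15 down.
(1,2) = 19 − 15 = 4 completes the 19 across.
(2,2) = 12 − 11 = 1 completes the 12 across.

7 4 8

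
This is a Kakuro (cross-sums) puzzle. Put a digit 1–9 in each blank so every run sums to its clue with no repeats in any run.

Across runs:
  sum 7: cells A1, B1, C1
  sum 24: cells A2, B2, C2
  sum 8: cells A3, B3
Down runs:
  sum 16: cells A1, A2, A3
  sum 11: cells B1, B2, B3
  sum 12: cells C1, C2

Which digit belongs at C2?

7 in 3 cells must be {1,2,4}; 24 in 3 cells must be {7,8,9}.
Only 4 fits C1 under both its across sum 7 and down sum 12.
C2 = 12 − 4 = 8 completes the 12 down.

8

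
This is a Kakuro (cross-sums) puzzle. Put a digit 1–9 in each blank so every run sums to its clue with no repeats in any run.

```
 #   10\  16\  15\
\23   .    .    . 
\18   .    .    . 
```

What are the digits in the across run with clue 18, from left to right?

2, 7, 9

23 in 3 cells must be {6,8,9}; 16 in 2 cells must be {7,9}.
The 23 across and the 16 down share only 9, so R1C2 = 9.
R2C2 = 16 − 9 = 7 completes the 16 down.
Nothing is forced directly, so branch on R1C1, whose candidates are 6 or 8. If R1C1 = 6: that forces R1C3 = 8, after which R2C1 would have to be in {2,3,5,6,8,9} for the 18 across but in {4} for the 10 down — contradiction. So R1C1 = 8.
R1C3 = 23 − 17 = 6 completes the 23 across.
R2C1 = 10 − 8 = 2 completes the 10 down.
R2C3 = 18 − 9 = 9 completes the 18 across.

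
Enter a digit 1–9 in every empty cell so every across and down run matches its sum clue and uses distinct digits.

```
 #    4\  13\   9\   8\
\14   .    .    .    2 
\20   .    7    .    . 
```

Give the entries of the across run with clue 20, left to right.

3, 7, 4, 6

4 in 2 cells must be {1,3}.
R1C2 = 13 − 7 = 6 completes the 13 down.
R2C4 = 8 − 2 = 6 completes the 8 down.
Given what's placed, R1C1 must be 1 to fit the 14 across and 4 down.
R1C3 = 14 − 9 = 5 completes the 14 across.
R2C1 = 4 − 1 = 3 completes the 4 down.
R2C3 = 20 − 16 = 4 completes the 20 across.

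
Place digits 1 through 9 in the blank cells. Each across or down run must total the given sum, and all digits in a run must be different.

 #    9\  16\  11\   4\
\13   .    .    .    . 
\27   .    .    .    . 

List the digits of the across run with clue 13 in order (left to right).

2 7 3 1

16 in 2 cells must be {7,9}; 4 in 2 cells must be {1,3}.
Only 7 fits R1C2 under both its across sum 13 and down sum 16.
R2C2 = 16 − 7 = 9 completes the 16 down.
Given what's placed, R2C4 must be 3 to fit the 27 across and 4 down.
R1C4 = 4 − 3 = 1 completes the 4 down.
No cell is forced outright now. R2C1 can only be 7 or 8 (the digits allowed by both its 27 across and its 9 down). If R2C1 = 8: then R1C1 would have to be in {2,3} for the 13 across but in {1} for the 9 down — contradiction. So R2C1 = 7.
R1C1 = 9 − 7 = 2 completes the 9 down.
R1C3 = 13 − 10 = 3 completes the 13 across.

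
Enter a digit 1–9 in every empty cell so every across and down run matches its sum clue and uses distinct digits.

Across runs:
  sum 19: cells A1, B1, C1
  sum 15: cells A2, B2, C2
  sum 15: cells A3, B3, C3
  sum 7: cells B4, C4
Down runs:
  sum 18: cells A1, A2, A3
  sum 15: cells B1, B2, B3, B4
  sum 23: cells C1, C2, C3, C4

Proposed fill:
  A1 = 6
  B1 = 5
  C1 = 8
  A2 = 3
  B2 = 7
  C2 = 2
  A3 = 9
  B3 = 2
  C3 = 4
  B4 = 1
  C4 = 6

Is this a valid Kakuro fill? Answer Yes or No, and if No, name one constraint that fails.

No — the down run C1–C4 sums to 20, not 23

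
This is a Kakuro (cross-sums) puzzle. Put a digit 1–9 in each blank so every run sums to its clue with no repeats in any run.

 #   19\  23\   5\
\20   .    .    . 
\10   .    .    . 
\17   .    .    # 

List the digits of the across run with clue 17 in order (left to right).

9 8

17 in 2 cells must be {8,9}; 23 in 3 cells must be {6,8,9}.
Only 6 fits R2C2 under both its across sum 10 and down sum 23.
Given what's placed, R2C1 must be 3 to fit the 10 across and 19 down.
R2C3 = 10 − 9 = 1 completes the 10 across.
R3C1 = 9: the only remaining digit allowed by both the 17 across and the 19 down.
R3C2 = 17 − 9 = 8 completes the 17 across.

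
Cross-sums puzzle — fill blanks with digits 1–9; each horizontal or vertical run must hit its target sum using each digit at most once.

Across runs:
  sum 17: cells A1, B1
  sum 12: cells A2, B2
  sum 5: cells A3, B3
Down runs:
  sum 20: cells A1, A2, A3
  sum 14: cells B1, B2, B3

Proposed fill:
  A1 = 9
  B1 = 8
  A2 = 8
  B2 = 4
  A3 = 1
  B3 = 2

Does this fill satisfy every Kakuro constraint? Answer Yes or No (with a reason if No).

No — the across run A3–B3 sums to 3, not 5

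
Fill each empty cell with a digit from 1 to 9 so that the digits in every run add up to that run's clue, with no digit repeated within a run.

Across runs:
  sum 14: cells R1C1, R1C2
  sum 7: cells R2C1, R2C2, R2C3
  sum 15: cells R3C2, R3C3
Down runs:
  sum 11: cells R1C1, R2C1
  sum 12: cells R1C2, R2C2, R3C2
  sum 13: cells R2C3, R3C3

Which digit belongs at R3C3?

9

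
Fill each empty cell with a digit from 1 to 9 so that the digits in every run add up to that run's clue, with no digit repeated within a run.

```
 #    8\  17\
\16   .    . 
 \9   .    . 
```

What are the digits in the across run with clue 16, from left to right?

16 in 2 cells must be {7,9}; 17 in 2 cells must be {8,9}.
The 16 across and the 8 down share only 7, so R1C1 = 7.
R1C2 = 16 − 7 = 9 completes the 16 across.
R2C1 = 8 − 7 = 1 completes the 8 down.
R2C2 = 9 − 1 = 8 completes the 9 across.

7, 9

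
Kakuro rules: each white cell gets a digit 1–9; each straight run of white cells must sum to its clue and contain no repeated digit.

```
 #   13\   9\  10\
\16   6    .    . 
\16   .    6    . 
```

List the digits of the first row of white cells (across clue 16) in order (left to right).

6 3 7

R1C2 = 9 − 6 = 3 completes the 9 down.
R1C3 = 16 − 9 = 7 completes the 16 across.
R2C1 = 13 − 6 = 7 completes the 13 down.
R2C3 = 16 − 13 = 3 completes the 16 across.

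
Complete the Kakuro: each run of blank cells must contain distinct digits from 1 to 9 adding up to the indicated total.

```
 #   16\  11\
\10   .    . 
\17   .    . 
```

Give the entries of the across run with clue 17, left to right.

17 in 2 cells must be {8,9}; 16 in 2 cells must be {7,9}.
The 17 across and the 16 down share only 9, so R2C1 = 9.
R2C2 = 17 − 9 = 8 completes the 17 across.
R1C1 = 16 − 9 = 7 completes the 16 down.
R1C2 = 10 − 7 = 3 completes the 10 across.

9 8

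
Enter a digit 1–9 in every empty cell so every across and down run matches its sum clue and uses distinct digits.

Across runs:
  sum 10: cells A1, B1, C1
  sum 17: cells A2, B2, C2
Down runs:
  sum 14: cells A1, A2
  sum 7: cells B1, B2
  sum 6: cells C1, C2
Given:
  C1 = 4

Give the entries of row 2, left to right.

9, 6, 2

A1 = 5: the only remaining digit allowed by both the 10 across and the 14 down.
B1 = 10 − 9 = 1 completes the 10 across.
A2 = 14 − 5 = 9 completes the 14 down.
B2 = 7 − 1 = 6 completes the 7 down.
C2 = 17 − 15 = 2 completes the 17 across.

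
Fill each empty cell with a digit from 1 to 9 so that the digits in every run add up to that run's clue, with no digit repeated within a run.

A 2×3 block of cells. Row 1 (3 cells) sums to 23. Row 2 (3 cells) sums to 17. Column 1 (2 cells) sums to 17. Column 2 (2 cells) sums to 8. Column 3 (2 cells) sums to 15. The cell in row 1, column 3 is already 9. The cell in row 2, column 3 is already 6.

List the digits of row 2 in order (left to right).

9 2 6

23 in 3 cells must be {6,8,9}; 17 in 2 cells must be {8,9}.
(1,1) = 8: the only remaining digit allowed by both the 23 across and the 17 down.
(1,2) = 23 − 17 = 6 completes the 23 across.
(2,1) = 17 − 8 = 9 completes the 17 down.
(2,2) = 17 − 15 = 2 completes the 17 across.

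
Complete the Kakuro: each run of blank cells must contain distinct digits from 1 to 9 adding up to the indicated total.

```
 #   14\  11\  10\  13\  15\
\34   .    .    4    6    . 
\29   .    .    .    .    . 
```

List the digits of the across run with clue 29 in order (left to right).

34 in 5 cells must be {4,6,7,8,9}.
R2C3 = 10 − 4 = 6 completes the 10 down.
R2C4 = 13 − 6 = 7 completes the 13 down.
Nothing is forced directly, so branch on R1C1, whose candidates are 8 or 9. If R1C1 = 8: then R2C1 would have to be in {2,3,4,5,8,9} for the 29 across but in {6} for the 14 down — contradiction. So R1C1 = 9.
R2C1 = 14 − 9 = 5 completes the 14 down.
No cell is forced outright now. R2C5 can only be 8 or 9 (the digits allowed by both its 29 across and its 15 down). If R2C5 = 9: then R1C5 would have to be in {7,8} for the 34 across but in {6} for the 15 down — contradiction. So R2C5 = 8.
R1C5 = 15 − 8 = 7 completes the 15 down.
R2C2 = 29 − 26 = 3 completes the 29 across.

5 3 6 7 8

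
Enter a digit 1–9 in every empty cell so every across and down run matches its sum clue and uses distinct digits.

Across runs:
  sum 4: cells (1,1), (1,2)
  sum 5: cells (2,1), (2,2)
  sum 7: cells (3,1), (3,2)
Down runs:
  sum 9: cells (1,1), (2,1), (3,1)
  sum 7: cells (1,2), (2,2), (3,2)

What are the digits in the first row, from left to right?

4 in 2 cells must be {1,3}; 7 in 3 cells must be {1,2,4}.
The 4 across and the 7 down share only 1, so (1,2) = 1.
(1,1) = 4 − 1 = 3 completes the 4 across.
Nothing is forced directly, so branch on (2,2), whose candidates are 2 or 4. If (2,2) = 2: then (2,1) would have to be in {3} for the 5 across but in {1,2,4,5} for the 9 down — contradiction. So (2,2) = 4.
(2,1) = 5 − 4 = 1 completes the 5 across.
(3,1) = 9 − 4 = 5 completes the 9 down.
(3,2) = 7 − 5 = 2 completes the 7 across.

3, 1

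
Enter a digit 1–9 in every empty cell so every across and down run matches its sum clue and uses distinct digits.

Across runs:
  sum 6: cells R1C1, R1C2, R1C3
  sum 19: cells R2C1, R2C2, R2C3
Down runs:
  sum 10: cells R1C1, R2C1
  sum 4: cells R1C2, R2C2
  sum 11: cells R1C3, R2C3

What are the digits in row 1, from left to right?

3 1 2

6 in 3 cells must be {1,2,3}; 4 in 2 cells must be {1,3}.
The 19 across and the 4 down share only 3, so R2C2 = 3.
R1C2 = 4 − 3 = 1 completes the 4 down.
Nothing is forced directly, so branch on R2C1, whose candidates are 7 or 9. If R2C1 = 9: then R1C1 would have to be in {2,3} for the 6 across but in {1} for the 10 down — contradiction. So R2C1 = 7.
R1C1 = 10 − 7 = 3 completes the 10 down.
R1C3 = 6 − 4 = 2 completes the 6 across.
R2C3 = 19 − 10 = 9 completes the 19 across.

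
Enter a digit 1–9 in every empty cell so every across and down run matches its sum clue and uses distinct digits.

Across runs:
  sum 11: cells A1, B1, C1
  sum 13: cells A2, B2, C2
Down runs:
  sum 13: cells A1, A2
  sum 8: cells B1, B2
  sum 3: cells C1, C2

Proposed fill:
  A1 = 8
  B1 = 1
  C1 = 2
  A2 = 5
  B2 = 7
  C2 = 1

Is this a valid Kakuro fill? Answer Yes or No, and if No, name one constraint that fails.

Across: 8+1+2=11; 5+7+1=13. Down: 8+5=13; 1+7=8; 2+1=3. No digit repeats within any run.

Yes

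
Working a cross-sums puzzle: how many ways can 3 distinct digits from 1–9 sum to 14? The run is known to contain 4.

3 distinct digits from 1–9 sum between 6 and 24.
Keeping only sets containing 4.
Enumerating: {1,4,9}, {2,4,8}, {3,4,7}.

3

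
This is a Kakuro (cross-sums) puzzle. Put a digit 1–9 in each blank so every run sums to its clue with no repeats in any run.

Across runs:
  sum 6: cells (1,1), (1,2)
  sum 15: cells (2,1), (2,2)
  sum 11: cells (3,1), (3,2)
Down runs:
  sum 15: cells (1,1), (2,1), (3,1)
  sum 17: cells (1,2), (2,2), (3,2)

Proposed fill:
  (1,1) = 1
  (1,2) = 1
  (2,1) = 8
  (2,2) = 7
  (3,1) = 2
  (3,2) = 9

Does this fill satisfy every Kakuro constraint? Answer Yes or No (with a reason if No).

No — the across run (1,1)–(1,2) sums to 2, not 6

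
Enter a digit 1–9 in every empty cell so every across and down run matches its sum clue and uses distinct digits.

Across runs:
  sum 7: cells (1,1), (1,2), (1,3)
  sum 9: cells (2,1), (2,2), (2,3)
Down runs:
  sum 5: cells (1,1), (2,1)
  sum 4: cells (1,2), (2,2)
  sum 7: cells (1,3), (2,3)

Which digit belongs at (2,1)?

1

7 in 3 cells must be {1,2,4}; 4 in 2 cells must be {1,3}.
The 7 across and the 4 down share only 1, so (1,2) = 1.
(2,2) = 4 − 1 = 3 completes the 4 down.
Nothing is forced directly, so branch on (1,1), whose candidates are 2 or 4. If (1,1) = 2: that forces (1,3) = 4, after which (2,1) would have to be in {1,2,4,5} for the 9 across but in {3} for the 5 down — contradiction. So (1,1) = 4.
(1,3) = 7 − 5 = 2 completes the 7 across.
(2,1) = 5 − 4 = 1 completes the 5 down.
(2,3) = 9 − 4 = 5 completes the 9 across.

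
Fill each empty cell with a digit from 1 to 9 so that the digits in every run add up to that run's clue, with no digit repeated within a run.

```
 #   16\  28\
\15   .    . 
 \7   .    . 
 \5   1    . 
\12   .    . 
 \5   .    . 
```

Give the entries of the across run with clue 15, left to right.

6 9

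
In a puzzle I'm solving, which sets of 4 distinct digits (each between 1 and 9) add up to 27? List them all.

{3,7,8,9}; {4,6,8,9}; {5,6,7,9}

4 distinct digits from 1–9 sum between 10 and 30.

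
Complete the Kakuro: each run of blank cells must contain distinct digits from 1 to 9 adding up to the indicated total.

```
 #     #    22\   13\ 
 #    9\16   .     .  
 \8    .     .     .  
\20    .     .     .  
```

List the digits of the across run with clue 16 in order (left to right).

9 7

16 in 2 cells must be {7,9}.
Only 5 fits R2C2 under both its across sum 8 and down sum 22.
Given what's placed, R1C2 must be 9 to fit the 16 across and 22 down.
R1C3 = 16 − 9 = 7 completes the 16 across.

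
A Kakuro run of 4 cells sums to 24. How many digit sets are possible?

4 distinct digits from 1–9 sum between 10 and 30.

8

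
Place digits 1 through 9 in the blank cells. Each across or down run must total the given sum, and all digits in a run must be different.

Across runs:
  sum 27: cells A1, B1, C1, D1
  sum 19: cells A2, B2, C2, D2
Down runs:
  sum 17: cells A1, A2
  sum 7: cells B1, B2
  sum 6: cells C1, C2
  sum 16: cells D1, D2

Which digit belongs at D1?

17 in 2 cells must be {8,9}; 16 in 2 cells must be {7,9}.
Nothing is forced directly, so branch on D2, whose candidates are 7 or 9. If D2 = 9: that forces D1 = 7, after which A2 would have to be in {1,2,3,4,5,6,7} for the 19 across but in {8,9} for the 17 down — contradiction. So D2 = 7.
D1 = 16 − 7 = 9 completes the 16 down.

9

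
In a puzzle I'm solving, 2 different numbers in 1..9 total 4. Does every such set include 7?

No

The only way to make 4 from 2 distinct digits is {1,3}, which does not contain 7.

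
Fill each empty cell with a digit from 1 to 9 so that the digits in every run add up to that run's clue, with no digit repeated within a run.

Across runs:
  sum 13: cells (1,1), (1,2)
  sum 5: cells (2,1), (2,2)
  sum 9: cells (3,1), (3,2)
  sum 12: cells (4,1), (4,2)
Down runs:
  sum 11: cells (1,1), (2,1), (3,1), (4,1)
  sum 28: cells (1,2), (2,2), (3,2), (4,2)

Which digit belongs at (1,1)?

11 in 4 cells must be {1,2,3,5}.
Only 5 fits (1,1) under both its across sum 13 and down sum 11.

5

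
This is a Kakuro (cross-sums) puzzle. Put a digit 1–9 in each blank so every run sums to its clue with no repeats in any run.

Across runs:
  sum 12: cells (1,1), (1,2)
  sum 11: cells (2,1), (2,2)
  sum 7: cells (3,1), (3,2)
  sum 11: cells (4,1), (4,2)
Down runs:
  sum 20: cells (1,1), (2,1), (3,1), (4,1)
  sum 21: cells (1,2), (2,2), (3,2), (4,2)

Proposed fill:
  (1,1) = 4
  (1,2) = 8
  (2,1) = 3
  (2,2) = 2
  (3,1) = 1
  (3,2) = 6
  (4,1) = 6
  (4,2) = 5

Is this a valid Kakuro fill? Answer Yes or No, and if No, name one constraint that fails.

No — the across run (2,1)–(2,2) sums to 5, not 11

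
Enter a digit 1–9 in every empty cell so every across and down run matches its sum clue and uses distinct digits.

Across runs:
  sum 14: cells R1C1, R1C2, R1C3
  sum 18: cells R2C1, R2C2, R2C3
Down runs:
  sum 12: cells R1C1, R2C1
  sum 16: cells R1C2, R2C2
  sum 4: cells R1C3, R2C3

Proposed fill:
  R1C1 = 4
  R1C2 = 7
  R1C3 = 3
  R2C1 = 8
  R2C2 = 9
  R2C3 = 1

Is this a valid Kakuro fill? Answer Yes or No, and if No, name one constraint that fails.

Yes

Across: 4+7+3=14; 8+9+1=18. Down: 4+8=12; 7+9=16; 3+1=4. No digit repeats within any run.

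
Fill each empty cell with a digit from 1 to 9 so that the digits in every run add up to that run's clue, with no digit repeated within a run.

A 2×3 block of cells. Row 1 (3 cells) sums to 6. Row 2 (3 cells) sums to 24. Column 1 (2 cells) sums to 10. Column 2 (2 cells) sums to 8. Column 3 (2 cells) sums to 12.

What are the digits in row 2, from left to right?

8, 7, 9

6 in 3 cells must be {1,2,3}; 24 in 3 cells must be {7,8,9}.
The 6 across and the 12 down share only 3, so (1,3) = 3.
The 24 across and the 8 down share only 7, so (2,2) = 7.
(2,3) = 12 − 3 = 9 completes the 12 down.
(1,2) = 8 − 7 = 1 completes the 8 down.
(2,1) = 24 − 16 = 8 completes the 24 across.
(1,1) = 6 − 4 = 2 completes the 6 across.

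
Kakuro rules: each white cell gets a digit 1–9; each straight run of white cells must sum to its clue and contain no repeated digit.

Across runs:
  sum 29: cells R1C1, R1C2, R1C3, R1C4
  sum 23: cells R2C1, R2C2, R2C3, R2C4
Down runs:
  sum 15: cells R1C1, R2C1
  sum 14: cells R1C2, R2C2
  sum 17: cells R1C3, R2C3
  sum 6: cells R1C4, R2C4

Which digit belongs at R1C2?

9

29 in 4 cells must be {5,7,8,9}; 17 in 2 cells must be {8,9}.
Only 5 fits R1C4 under both its across sum 29 and down sum 6.
R2C4 = 6 − 5 = 1 completes the 6 down.
Nothing is forced directly, so branch on R1C2, whose candidates are 8 or 9. If R1C2 = 8: that forces R1C3 = 9, R2C2 = 6, after which R2C3 would have to be in {7,9} for the 23 across but in {8} for the 17 down — contradiction. So R1C2 = 9.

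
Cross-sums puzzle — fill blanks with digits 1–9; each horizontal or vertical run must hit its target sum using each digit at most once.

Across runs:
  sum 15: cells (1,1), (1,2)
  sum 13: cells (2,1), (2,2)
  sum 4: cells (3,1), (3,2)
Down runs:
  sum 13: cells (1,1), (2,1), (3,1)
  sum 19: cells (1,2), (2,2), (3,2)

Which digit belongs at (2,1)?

4

4 in 2 cells must be {1,3}.
The 4 across and the 19 down share only 3, so (3,2) = 3.
(3,1) = 4 − 3 = 1 completes the 4 across.
Nothing is forced directly, so branch on (1,2), whose candidates are 7 or 9. If (1,2) = 9: then (1,1) would have to be in {6} for the 15 across but in {3,4,5,7,8,9} for the 13 down — contradiction. So (1,2) = 7.
(1,1) = 15 − 7 = 8 completes the 15 across.
(2,1) = 13 − 9 = 4 completes the 13 down.
(2,2) = 13 − 4 = 9 completes the 13 across.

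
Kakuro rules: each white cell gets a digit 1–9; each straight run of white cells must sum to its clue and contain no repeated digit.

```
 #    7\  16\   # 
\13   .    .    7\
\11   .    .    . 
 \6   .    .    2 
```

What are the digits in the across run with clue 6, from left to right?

6 in 3 cells must be {1,2,3}; 7 in 3 cells must be {1,2,4}.
R1C1 = 4: only digit in both the 13-across and 7-down candidate sets.
R1C2 = 13 − 4 = 9 completes the 13 across.
R2C3 = 7 − 2 = 5 completes the 7 down.
R3C1 = 1: the only remaining digit allowed by both the 6 across and the 7 down.
R3C2 = 6 − 3 = 3 completes the 6 across.
R2C1 = 7 − 5 = 2 completes the 7 down.
R2C2 = 11 − 7 = 4 completes the 11 across.

1 3 2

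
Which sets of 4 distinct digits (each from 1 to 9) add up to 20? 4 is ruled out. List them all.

4 distinct digits from 1–9 sum between 10 and 30.
Dropping sets that contain 4.

{1,2,8,9}; {1,3,7,9}; {1,5,6,8}; {2,3,6,9}; {2,3,7,8}; {2,5,6,7}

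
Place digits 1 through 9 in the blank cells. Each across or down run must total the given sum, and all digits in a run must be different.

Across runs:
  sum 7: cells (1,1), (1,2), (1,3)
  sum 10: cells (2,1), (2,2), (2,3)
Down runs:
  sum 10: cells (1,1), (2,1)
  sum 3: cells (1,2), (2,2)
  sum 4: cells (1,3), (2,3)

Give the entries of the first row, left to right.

7 in 3 cells must be {1,2,4}; 3 in 2 cells must be {1,2}; 4 in 2 cells must be {1,3}.
The 7 across and the 4 down share only 1, so (1,3) = 1.
(2,3) = 4 − 1 = 3 completes the 4 down.
Given what's placed, (1,2) must be 2 to fit the 7 across and 3 down.
(2,2) = 3 − 2 = 1 completes the 3 down.
(1,1) = 7 − 3 = 4 completes the 7 across.
(2,1) = 10 − 4 = 6 completes the 10 across.

4 2 1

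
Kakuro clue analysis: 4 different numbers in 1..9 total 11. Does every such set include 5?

The only way to make 11 from 4 distinct digits is {1,2,3,5}, which contains 5.

Yes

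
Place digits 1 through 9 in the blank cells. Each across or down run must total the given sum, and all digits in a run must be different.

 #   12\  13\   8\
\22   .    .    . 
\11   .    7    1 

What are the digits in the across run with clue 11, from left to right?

3 7 1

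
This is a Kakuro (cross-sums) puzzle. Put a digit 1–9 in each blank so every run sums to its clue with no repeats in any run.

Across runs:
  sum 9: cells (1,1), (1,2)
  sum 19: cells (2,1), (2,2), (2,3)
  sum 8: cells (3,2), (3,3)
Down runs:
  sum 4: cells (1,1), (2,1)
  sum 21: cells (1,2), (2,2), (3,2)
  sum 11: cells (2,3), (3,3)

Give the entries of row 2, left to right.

4 in 2 cells must be {1,3}.
The 19 across and the 4 down share only 3, so (2,1) = 3.
(1,1) = 4 − 3 = 1 completes the 4 down.
(1,2) = 9 − 1 = 8 completes the 9 across.
No cell is forced outright now. (3,2) can only be 6 or 7 (the digits allowed by both its 8 across and its 21 down). If (3,2) = 7: then (2,2) would have to be in {7,9} for the 19 across but in {6} for the 21 down — contradiction. So (3,2) = 6.
(2,2) = 21 − 14 = 7 completes the 21 down.
(2,3) = 19 − 10 = 9 completes the 19 across.
(3,3) = 8 − 6 = 2 completes the 8 across.

3, 7, 9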